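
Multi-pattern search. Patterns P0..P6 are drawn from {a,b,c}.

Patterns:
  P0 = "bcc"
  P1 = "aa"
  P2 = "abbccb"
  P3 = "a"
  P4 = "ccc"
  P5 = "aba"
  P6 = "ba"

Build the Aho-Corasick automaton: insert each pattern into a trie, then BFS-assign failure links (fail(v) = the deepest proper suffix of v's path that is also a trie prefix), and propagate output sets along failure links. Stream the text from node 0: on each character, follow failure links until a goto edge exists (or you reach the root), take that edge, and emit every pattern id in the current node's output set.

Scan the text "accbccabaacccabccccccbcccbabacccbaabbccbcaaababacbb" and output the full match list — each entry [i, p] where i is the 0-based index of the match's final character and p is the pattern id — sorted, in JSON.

Build:
Trie nodes:
  n0 'ε': a→4 b→1 c→11
  n1 'b': a→15 c→2
  n2 'bc': c→3
  n3 'bcc': ·  [P0 ends]
  n4 'a': a→5 b→6  [P3 ends]
  n5 'aa': ·  [P1 ends]
  n6 'ab': a→14 b→7
  n7 'abb': c→8
  n8 'abbc': c→9
  n9 'abbcc': b→10
  n10 'abbccb': ·  [P2 ends]
  n11 'c': c→12
  n12 'cc': c→13
  n13 'ccc': ·  [P4 ends]
  n14 'aba': ·  [P5 ends]
  n15 'ba': ·  [P6 ends]

Failure links (BFS by depth):
  n1('b'): parent n0 fail=0; on 'b' 0 → fail=0;  out ∅∪∅=∅
  n4('a'): parent n0 fail=0; on 'a' 0 → fail=0;  out {3}∪∅={3}
  n11('c'): parent n0 fail=0; on 'c' 0 → fail=0;  out ∅∪∅=∅
  n2('bc'): parent n1 fail=0; on 'c' 0 → fail=11;  out ∅∪∅=∅
  n5('aa'): parent n4 fail=0; on 'a' 0 → fail=4;  out {1}∪{3}={1,3}
  n6('ab'): parent n4 fail=0; on 'b' 0 → fail=1;  out ∅∪∅=∅
  n12('cc'): parent n11 fail=0; on 'c' 0 → fail=11;  out ∅∪∅=∅
  n15('ba'): parent n1 fail=0; on 'a' 0 → fail=4;  out {6}∪{3}={3,6}
  n3('bcc'): parent n2 fail=11; on 'c' 11 → fail=12;  out {0}∪∅={0}
  n7('abb'): parent n6 fail=1; on 'b' 1→0 → fail=1;  out ∅∪∅=∅
  n13('ccc'): parent n12 fail=11; on 'c' 11 → fail=12;  out {4}∪∅={4}
  n14('aba'): parent n6 fail=1; on 'a' 1 → fail=15;  out {5}∪{3,6}={3,5,6}
  n8('abbc'): parent n7 fail=1; on 'c' 1 → fail=2;  out ∅∪∅=∅
  n9('abbcc'): parent n8 fail=2; on 'c' 2 → fail=3;  out ∅∪{0}={0}
  n10('abbccb'): parent n9 fail=3; on 'b' 3→12→11→0 → fail=1;  out {2}∪∅={2}

Run:
pos 0 'a': at 4  → match P3@[0:0]
pos 1 'c': at 11 (via fail)
pos 2 'c': at 12
pos 3 'b': at 1 (via fail)
pos 4 'c': at 2
pos 5 'c': at 3  → match P0@[3:5]
pos 6 'a': at 4 (via fail)  → match P3@[6:6]
pos 7 'b': at 6
pos 8 'a': at 14  → match P3@[8:8],P5@[6:8],P6@[7:8]
pos 9 'a': at 5 (via fail)  → match P1@[8:9],P3@[9:9]
pos 10 'c': at 11 (via fail)
pos 11 'c': at 12
pos 12 'c': at 13  → match P4@[10:12]
pos 13 'a': at 4 (via fail)  → match P3@[13:13]
pos 14 'b': at 6
pos 15 'c': at 2 (via fail)
pos 16 'c': at 3  → match P0@[14:16]
pos 17 'c': at 13 (via fail)  → match P4@[15:17]
pos 18 'c': at 13 (via fail)  → match P4@[16:18]
pos 19 'c': at 13 (via fail)  → match P4@[17:19]
pos 20 'c': at 13 (via fail)  → match P4@[18:20]
pos 21 'b': at 1 (via fail)
pos 22 'c': at 2
pos 23 'c': at 3  → match P0@[21:23]
pos 24 'c': at 13 (via fail)  → match P4@[22:24]
pos 25 'b': at 1 (via fail)
pos 26 'a': at 15  → match P3@[26:26],P6@[25:26]
pos 27 'b': at 6 (via fail)
pos 28 'a': at 14  → match P3@[28:28],P5@[26:28],P6@[27:28]
pos 29 'c': at 11 (via fail)
pos 30 'c': at 12
pos 31 'c': at 13  → match P4@[29:31]
pos 32 'b': at 1 (via fail)
pos 33 'a': at 15  → match P3@[33:33],P6@[32:33]
pos 34 'a': at 5 (via fail)  → match P1@[33:34],P3@[34:34]
pos 35 'b': at 6 (via fail)
pos 36 'b': at 7
pos 37 'c': at 8
pos 38 'c': at 9  → match P0@[36:38]
pos 39 'b': at 10  → match P2@[34:39]
pos 40 'c': at 2 (via fail)
pos 41 'a': at 4 (via fail)  → match P3@[41:41]
pos 42 'a': at 5  → match P1@[41:42],P3@[42:42]
pos 43 'a': at 5 (via fail)  → match P1@[42:43],P3@[43:43]
pos 44 'b': at 6 (via fail)
pos 45 'a': at 14  → match P3@[45:45],P5@[43:45],P6@[44:45]
pos 46 'b': at 6 (via fail)
pos 47 'a': at 14  → match P3@[47:47],P5@[45:47],P6@[46:47]
pos 48 'c': at 11 (via fail)
pos 49 'b': at 1 (via fail)
pos 50 'b': at 1 (via fail)

Matches: [[0,3],[5,0],[6,3],[8,3],[8,5],[8,6],[9,1],[9,3],[12,4],[13,3],[16,0],[17,4],[18,4],[19,4],[20,4],[23,0],[24,4],[26,3],[26,6],[28,3],[28,5],[28,6],[31,4],[33,3],[33,6],[34,1],[34,3],[38,0],[39,2],[41,3],[42,1],[42,3],[43,1],[43,3],[45,3],[45,5],[45,6],[47,3],[47,5],[47,6]]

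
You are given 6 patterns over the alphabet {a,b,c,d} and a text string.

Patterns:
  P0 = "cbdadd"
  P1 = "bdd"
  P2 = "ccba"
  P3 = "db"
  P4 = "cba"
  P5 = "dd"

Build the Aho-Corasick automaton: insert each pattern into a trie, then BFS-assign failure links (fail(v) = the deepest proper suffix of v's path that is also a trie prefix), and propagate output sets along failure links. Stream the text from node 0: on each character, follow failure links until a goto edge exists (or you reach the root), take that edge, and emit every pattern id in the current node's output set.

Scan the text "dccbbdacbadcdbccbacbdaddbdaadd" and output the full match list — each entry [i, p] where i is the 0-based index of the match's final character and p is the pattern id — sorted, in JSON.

Build:
Trie nodes:
  n0 'ε': b→7 c→1 d→13
  n1 'c': b→2 c→10
  n2 'cb': a→15 d→3
  n3 'cbd': a→4
  n4 'cbda': d→5
  n5 'cbdad': d→6
  n6 'cbdadd': ·  [P0 ends]
  n7 'b': d→8
  n8 'bd': d→9
  n9 'bdd': ·  [P1 ends]
  n10 'cc': b→11
  n11 'ccb': a→12
  n12 'ccba': ·  [P2 ends]
  n13 'd': b→14 d→16
  n14 'db': ·  [P3 ends]
  n15 'cba': ·  [P4 ends]
  n16 'dd': ·  [P5 ends]

Failure links (BFS by depth):
  n1('c'): parent n0 fail=0; on 'c' 0 → fail=0;  out ∅∪∅=∅
  n7('b'): parent n0 fail=0; on 'b' 0 → fail=0;  out ∅∪∅=∅
  n13('d'): parent n0 fail=0; on 'd' 0 → fail=0;  out ∅∪∅=∅
  n2('cb'): parent n1 fail=0; on 'b' 0 → fail=7;  out ∅∪∅=∅
  n8('bd'): parent n7 fail=0; on 'd' 0 → fail=13;  out ∅∪∅=∅
  n10('cc'): parent n1 fail=0; on 'c' 0 → fail=1;  out ∅∪∅=∅
  n14('db'): parent n13 fail=0; on 'b' 0 → fail=7;  out {3}∪∅={3}
  n16('dd'): parent n13 fail=0; on 'd' 0 → fail=13;  out {5}∪∅={5}
  n3('cbd'): parent n2 fail=7; on 'd' 7 → fail=8;  out ∅∪∅=∅
  n9('bdd'): parent n8 fail=13; on 'd' 13 → fail=16;  out {1}∪{5}={1,5}
  n11('ccb'): parent n10 fail=1; on 'b' 1 → fail=2;  out ∅∪∅=∅
  n15('cba'): parent n2 fail=7; on 'a' 7→0 → fail=0;  out {4}∪∅={4}
  n4('cbda'): parent n3 fail=8; on 'a' 8→13→0 → fail=0;  out ∅∪∅=∅
  n12('ccba'): parent n11 fail=2; on 'a' 2 → fail=15;  out {2}∪{4}={2,4}
  n5('cbdad'): parent n4 fail=0; on 'd' 0 → fail=13;  out ∅∪∅=∅
  n6('cbdadd'): parent n5 fail=13; on 'd' 13 → fail=16;  out {0}∪{5}={0,5}

Run:
[0] read 'd'  n0⇒n13
[1] read 'c'  n13⇒n1 (via fail)
[2] read 'c'  n1⇒n10
[3] read 'b'  n10⇒n11
[4] read 'b'  n11⇒n7 (via fail)
[5] read 'd'  n7⇒n8
[6] read 'a'  n8⇒n0 (via fail)
[7] read 'c'  n0⇒n1
[8] read 'b'  n1⇒n2
[9] read 'a'  n2⇒n15  ** P4@[7:9]
[10] read 'd'  n15⇒n13 (via fail)
[11] read 'c'  n13⇒n1 (via fail)
[12] read 'd'  n1⇒n13 (via fail)
[13] read 'b'  n13⇒n14  ** P3@[12:13]
[14] read 'c'  n14⇒n1 (via fail)
[15] read 'c'  n1⇒n10
[16] read 'b'  n10⇒n11
[17] read 'a'  n11⇒n12  ** P2@[14:17],P4@[15:17]
[18] read 'c'  n12⇒n1 (via fail)
[19] read 'b'  n1⇒n2
[20] read 'd'  n2⇒n3
[21] read 'a'  n3⇒n4
[22] read 'd'  n4⇒n5
[23] read 'd'  n5⇒n6  ** P0@[18:23],P5@[22:23]
[24] read 'b'  n6⇒n14 (via fail)  ** P3@[23:24]
[25] read 'd'  n14⇒n8 (via fail)
[26] read 'a'  n8⇒n0 (via fail)
[27] read 'a'  n0⇒n0
[28] read 'd'  n0⇒n13
[29] read 'd'  n13⇒n16  ** P5@[28:29]

Matches: [[9,4],[13,3],[17,2],[17,4],[23,0],[23,5],[24,3],[29,5]]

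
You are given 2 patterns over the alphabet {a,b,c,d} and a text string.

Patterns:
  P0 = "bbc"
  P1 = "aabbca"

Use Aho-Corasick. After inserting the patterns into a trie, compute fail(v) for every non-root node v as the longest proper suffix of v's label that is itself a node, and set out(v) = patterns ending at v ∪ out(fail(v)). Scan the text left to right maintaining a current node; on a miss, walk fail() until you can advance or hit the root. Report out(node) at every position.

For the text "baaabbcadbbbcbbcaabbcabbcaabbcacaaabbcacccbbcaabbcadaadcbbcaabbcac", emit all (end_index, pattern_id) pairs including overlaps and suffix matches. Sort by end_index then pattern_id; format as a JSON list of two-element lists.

Build:
Trie (insert patterns):
  n0 'ε': a→4 b→1
  n1 'b': b→2
  n2 'bb': c→3
  n3 'bbc': ·  ←P0
  n4 'a': a→5
  n5 'aa': b→6
  n6 'aab': b→7
  n7 'aabb': c→8
  n8 'aabbc': a→9
  n9 'aabbca': ·  ←P1

BFS fail/out derivation:
  n1('b'): parent n0 fail=0; on 'b' 0 → fail=0;  out ∅∪∅=∅
  n4('a'): parent n0 fail=0; on 'a' 0 → fail=0;  out ∅∪∅=∅
  n2('bb'): parent n1 fail=0; on 'b' 0 → fail=1;  out ∅∪∅=∅
  n5('aa'): parent n4 fail=0; on 'a' 0 → fail=4;  out ∅∪∅=∅
  n3('bbc'): parent n2 fail=1; on 'c' 1→0 → fail=0;  out {0}∪∅={0}
  n6('aab'): parent n5 fail=4; on 'b' 4→0 → fail=1;  out ∅∪∅=∅
  n7('aabb'): parent n6 fail=1; on 'b' 1 → fail=2;  out ∅∪∅=∅
  n8('aabbc'): parent n7 fail=2; on 'c' 2 → fail=3;  out ∅∪{0}={0}
  n9('aabbca'): parent n8 fail=3; on 'a' 3→0 → fail=4;  out {1}∪∅={1}

Run:
i=0 'b': node 0→1
i=1 'a': node 1→4 (via fail)
i=2 'a': node 4→5
i=3 'a': node 5→5 (via fail)
i=4 'b': node 5→6
i=5 'b': node 6→7
i=6 'c': node 7→8  ** P0@[4:6]
i=7 'a': node 8→9  ** P1@[2:7]
i=8 'd': node 9→0 (via fail)
i=9 'b': node 0→1
i=10 'b': node 1→2
i=11 'b': node 2→2 (via fail)
i=12 'c': node 2→3  ** P0@[10:12]
i=13 'b': node 3→1 (via fail)
i=14 'b': node 1→2
i=15 'c': node 2→3  ** P0@[13:15]
i=16 'a': node 3→4 (via fail)
i=17 'a': node 4→5
i=18 'b': node 5→6
i=19 'b': node 6→7
i=20 'c': node 7→8  ** P0@[18:20]
i=21 'a': node 8→9  ** P1@[16:21]
i=22 'b': node 9→1 (via fail)
i=23 'b': node 1→2
i=24 'c': node 2→3  ** P0@[22:24]
i=25 'a': node 3→4 (via fail)
i=26 'a': node 4→5
i=27 'b': node 5→6
i=28 'b': node 6→7
i=29 'c': node 7→8  ** P0@[27:29]
i=30 'a': node 8→9  ** P1@[25:30]
i=31 'c': node 9→0 (via fail)
i=32 'a': node 0→4
i=33 'a': node 4→5
i=34 'a': node 5→5 (via fail)
i=35 'b': node 5→6
i=36 'b': node 6→7
i=37 'c': node 7→8  ** P0@[35:37]
i=38 'a': node 8→9  ** P1@[33:38]
i=39 'c': node 9→0 (via fail)
i=40 'c': node 0→0
i=41 'c': node 0→0
i=42 'b': node 0→1
i=43 'b': node 1→2
i=44 'c': node 2→3  ** P0@[42:44]
i=45 'a': node 3→4 (via fail)
i=46 'a': node 4→5
i=47 'b': node 5→6
i=48 'b': node 6→7
i=49 'c': node 7→8  ** P0@[47:49]
i=50 'a': node 8→9  ** P1@[45:50]
i=51 'd': node 9→0 (via fail)
i=52 'a': node 0→4
i=53 'a': node 4→5
i=54 'd': node 5→0 (via fail)
i=55 'c': node 0→0
i=56 'b': node 0→1
i=57 'b': node 1→2
i=58 'c': node 2→3  ** P0@[56:58]
i=59 'a': node 3→4 (via fail)
i=60 'a': node 4→5
i=61 'b': node 5→6
i=62 'b': node 6→7
i=63 'c': node 7→8  ** P0@[61:63]
i=64 'a': node 8→9  ** P1@[59:64]
i=65 'c': node 9→0 (via fail)

All matches (sorted): [[6,0],[7,1],[12,0],[15,0],[20,0],[21,1],[24,0],[29,0],[30,1],[37,0],[38,1],[44,0],[49,0],[50,1],[58,0],[63,0],[64,1]]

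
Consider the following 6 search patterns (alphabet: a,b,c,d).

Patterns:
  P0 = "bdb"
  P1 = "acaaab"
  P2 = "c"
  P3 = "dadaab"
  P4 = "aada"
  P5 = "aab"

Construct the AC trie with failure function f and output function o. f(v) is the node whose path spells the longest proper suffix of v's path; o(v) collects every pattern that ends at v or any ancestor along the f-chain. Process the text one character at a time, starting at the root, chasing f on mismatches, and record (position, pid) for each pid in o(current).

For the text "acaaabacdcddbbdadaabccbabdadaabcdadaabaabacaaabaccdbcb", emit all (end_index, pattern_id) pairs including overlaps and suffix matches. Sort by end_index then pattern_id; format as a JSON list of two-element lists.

Build:
Trie nodes:
  n0 'ε': a→4 b→1 c→10 d→11
  n1 'b': d→2
  n2 'bd': b→3
  n3 'bdb': ·  ←P0
  n4 'a': a→17 c→5
  n5 'ac': a→6
  n6 'aca': a→7
  n7 'acaa': a→8
  n8 'acaaa': b→9
  n9 'acaaab': ·  ←P1
  n10 'c': ·  ←P2
  n11 'd': a→12
  n12 'da': d→13
  n13 'dad': a→14
  n14 'dada': a→15
  n15 'dadaa': b→16
  n16 'dadaab': ·  ←P3
  n17 'aa': b→20 d→18
  n18 'aad': a→19
  n19 'aada': ·  ←P4
  n20 'aab': ·  ←P5

Failure links (BFS by depth):
  fail(1) 'b': from fail(0)=0 chase 'b': 0 ⇒ 0;  out=∅∪out(0)=∅
  fail(4) 'a': from fail(0)=0 chase 'a': 0 ⇒ 0;  out=∅∪out(0)=∅
  fail(10) 'c': from fail(0)=0 chase 'c': 0 ⇒ 0;  out={2}∪out(0)={2}
  fail(11) 'd': from fail(0)=0 chase 'd': 0 ⇒ 0;  out=∅∪out(0)=∅
  fail(2) 'bd': from fail(1)=0 chase 'd': 0 ⇒ 11;  out=∅∪out(11)=∅
  fail(5) 'ac': from fail(4)=0 chase 'c': 0 ⇒ 10;  out=∅∪out(10)={2}
  fail(12) 'da': from fail(11)=0 chase 'a': 0 ⇒ 4;  out=∅∪out(4)=∅
  fail(17) 'aa': from fail(4)=0 chase 'a': 0 ⇒ 4;  out=∅∪out(4)=∅
  fail(3) 'bdb': from fail(2)=11 chase 'b': 11→0 ⇒ 1;  out={0}∪out(1)={0}
  fail(6) 'aca': from fail(5)=10 chase 'a': 10→0 ⇒ 4;  out=∅∪out(4)=∅
  fail(13) 'dad': from fail(12)=4 chase 'd': 4→0 ⇒ 11;  out=∅∪out(11)=∅
  fail(18) 'aad': from fail(17)=4 chase 'd': 4→0 ⇒ 11;  out=∅∪out(11)=∅
  fail(20) 'aab': from fail(17)=4 chase 'b': 4→0 ⇒ 1;  out={5}∪out(1)={5}
  fail(7) 'acaa': from fail(6)=4 chase 'a': 4 ⇒ 17;  out=∅∪out(17)=∅
  fail(14) 'dada': from fail(13)=11 chase 'a': 11 ⇒ 12;  out=∅∪out(12)=∅
  fail(19) 'aada': from fail(18)=11 chase 'a': 11 ⇒ 12;  out={4}∪out(12)={4}
  fail(8) 'acaaa': from fail(7)=17 chase 'a': 17→4 ⇒ 17;  out=∅∪out(17)=∅
  fail(15) 'dadaa': from fail(14)=12 chase 'a': 12→4 ⇒ 17;  out=∅∪out(17)=∅
  fail(9) 'acaaab': from fail(8)=17 chase 'b': 17 ⇒ 20;  out={1}∪out(20)={1,5}
  fail(16) 'dadaab': from fail(15)=17 chase 'b': 17 ⇒ 20;  out={3}∪out(20)={3,5}

Text stream:
[0] read 'a'  n0⇒n4
[1] read 'c'  n4⇒n5  ** P2@[1:1]
[2] read 'a'  n5⇒n6
[3] read 'a'  n6⇒n7
[4] read 'a'  n7⇒n8
[5] read 'b'  n8⇒n9  ** P1@[0:5],P5@[3:5]
[6] read 'a'  n9⇒n4 (via fail)
[7] read 'c'  n4⇒n5  ** P2@[7:7]
[8] read 'd'  n5⇒n11 (via fail)
[9] read 'c'  n11⇒n10 (via fail)  ** P2@[9:9]
[10] read 'd'  n10⇒n11 (via fail)
[11] read 'd'  n11⇒n11 (via fail)
[12] read 'b'  n11⇒n1 (via fail)
[13] read 'b'  n1⇒n1 (via fail)
[14] read 'd'  n1⇒n2
[15] read 'a'  n2⇒n12 (via fail)
[16] read 'd'  n12⇒n13
[17] read 'a'  n13⇒n14
[18] read 'a'  n14⇒n15
[19] read 'b'  n15⇒n16  ** P3@[14:19],P5@[17:19]
[20] read 'c'  n16⇒n10 (via fail)  ** P2@[20:20]
[21] read 'c'  n10⇒n10 (via fail)  ** P2@[21:21]
[22] read 'b'  n10⇒n1 (via fail)
[23] read 'a'  n1⇒n4 (via fail)
[24] read 'b'  n4⇒n1 (via fail)
[25] read 'd'  n1⇒n2
[26] read 'a'  n2⇒n12 (via fail)
[27] read 'd'  n12⇒n13
[28] read 'a'  n13⇒n14
[29] read 'a'  n14⇒n15
[30] read 'b'  n15⇒n16  ** P3@[25:30],P5@[28:30]
[31] read 'c'  n16⇒n10 (via fail)  ** P2@[31:31]
[32] read 'd'  n10⇒n11 (via fail)
[33] read 'a'  n11⇒n12
[34] read 'd'  n12⇒n13
[35] read 'a'  n13⇒n14
[36] read 'a'  n14⇒n15
[37] read 'b'  n15⇒n16  ** P3@[32:37],P5@[35:37]
[38] read 'a'  n16⇒n4 (via fail)
[39] read 'a'  n4⇒n17
[40] read 'b'  n17⇒n20  ** P5@[38:40]
[41] read 'a'  n20⇒n4 (via fail)
[42] read 'c'  n4⇒n5  ** P2@[42:42]
[43] read 'a'  n5⇒n6
[44] read 'a'  n6⇒n7
[45] read 'a'  n7⇒n8
[46] read 'b'  n8⇒n9  ** P1@[41:46],P5@[44:46]
[47] read 'a'  n9⇒n4 (via fail)
[48] read 'c'  n4⇒n5  ** P2@[48:48]
[49] read 'c'  n5⇒n10 (via fail)  ** P2@[49:49]
[50] read 'd'  n10⇒n11 (via fail)
[51] read 'b'  n11⇒n1 (via fail)
[52] read 'c'  n1⇒n10 (via fail)  ** P2@[52:52]
[53] read 'b'  n10⇒n1 (via fail)

Matches: [[1,2],[5,1],[5,5],[7,2],[9,2],[19,3],[19,5],[20,2],[21,2],[30,3],[30,5],[31,2],[37,3],[37,5],[40,5],[42,2],[46,1],[46,5],[48,2],[49,2],[52,2]]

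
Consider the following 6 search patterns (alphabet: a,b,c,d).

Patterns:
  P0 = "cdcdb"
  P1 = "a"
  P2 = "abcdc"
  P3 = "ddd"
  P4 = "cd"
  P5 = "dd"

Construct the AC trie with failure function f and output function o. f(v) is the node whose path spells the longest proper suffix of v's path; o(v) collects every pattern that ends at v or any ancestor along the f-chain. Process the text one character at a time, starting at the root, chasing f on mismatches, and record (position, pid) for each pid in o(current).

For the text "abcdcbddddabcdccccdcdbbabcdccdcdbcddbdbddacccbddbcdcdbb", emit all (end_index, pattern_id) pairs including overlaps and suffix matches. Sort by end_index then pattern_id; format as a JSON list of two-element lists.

Build:
Trie nodes:
  0='ε' goto a→6 c→1 d→11
  1='c' goto d→2
  2='cd' goto c→3  ←P4
  3='cdc' goto d→4
  4='cdcd' goto b→5
  5='cdcdb' goto ·  ←P0
  6='a' goto b→7  ←P1
  7='ab' goto c→8
  8='abc' goto d→9
  9='abcd' goto c→10
  10='abcdc' goto ·  ←P2
  11='d' goto d→12
  12='dd' goto d→13  ←P5
  13='ddd' goto ·  ←P3

BFS fail/out derivation:
  fail(1) 'c': from fail(0)=0 chase 'c': 0 ⇒ 0;  out=∅∪out(0)=∅
  fail(6) 'a': from fail(0)=0 chase 'a': 0 ⇒ 0;  out={1}∪out(0)={1}
  fail(11) 'd': from fail(0)=0 chase 'd': 0 ⇒ 0;  out=∅∪out(0)=∅
  fail(2) 'cd': from fail(1)=0 chase 'd': 0 ⇒ 11;  out={4}∪out(11)={4}
  fail(7) 'ab': from fail(6)=0 chase 'b': 0 ⇒ 0;  out=∅∪out(0)=∅
  fail(12) 'dd': from fail(11)=0 chase 'd': 0 ⇒ 11;  out={5}∪out(11)={5}
  fail(3) 'cdc': from fail(2)=11 chase 'c': 11→0 ⇒ 1;  out=∅∪out(1)=∅
  fail(8) 'abc': from fail(7)=0 chase 'c': 0 ⇒ 1;  out=∅∪out(1)=∅
  fail(13) 'ddd': from fail(12)=11 chase 'd': 11 ⇒ 12;  out={3}∪out(12)={3,5}
  fail(4) 'cdcd': from fail(3)=1 chase 'd': 1 ⇒ 2;  out=∅∪out(2)={4}
  fail(9) 'abcd': from fail(8)=1 chase 'd': 1 ⇒ 2;  out=∅∪out(2)={4}
  fail(5) 'cdcdb': from fail(4)=2 chase 'b': 2→11→0 ⇒ 0;  out={0}∪out(0)={0}
  fail(10) 'abcdc': from fail(9)=2 chase 'c': 2 ⇒ 3;  out={2}∪out(3)={2}

Text stream:
i=0 'a': node 0→6  ** P1@[0:0]
i=1 'b': node 6→7
i=2 'c': node 7→8
i=3 'd': node 8→9  ** P4@[2:3]
i=4 'c': node 9→10  ** P2@[0:4]
i=5 'b': node 10→0 (fail-walked)
i=6 'd': node 0→11
i=7 'd': node 11→12  ** P5@[6:7]
i=8 'd': node 12→13  ** P3@[6:8],P5@[7:8]
i=9 'd': node 13→13 (fail-walked)  ** P3@[7:9],P5@[8:9]
i=10 'a': node 13→6 (fail-walked)  ** P1@[10:10]
i=11 'b': node 6→7
i=12 'c': node 7→8
i=13 'd': node 8→9  ** P4@[12:13]
i=14 'c': node 9→10  ** P2@[10:14]
i=15 'c': node 10→1 (fail-walked)
i=16 'c': node 1→1 (fail-walked)
i=17 'c': node 1→1 (fail-walked)
i=18 'd': node 1→2  ** P4@[17:18]
i=19 'c': node 2→3
i=20 'd': node 3→4  ** P4@[19:20]
i=21 'b': node 4→5  ** P0@[17:21]
i=22 'b': node 5→0 (fail-walked)
i=23 'a': node 0→6  ** P1@[23:23]
i=24 'b': node 6→7
i=25 'c': node 7→8
i=26 'd': node 8→9  ** P4@[25:26]
i=27 'c': node 9→10  ** P2@[23:27]
i=28 'c': node 10→1 (fail-walked)
i=29 'd': node 1→2  ** P4@[28:29]
i=30 'c': node 2→3
i=31 'd': node 3→4  ** P4@[30:31]
i=32 'b': node 4→5  ** P0@[28:32]
i=33 'c': node 5→1 (fail-walked)
i=34 'd': node 1→2  ** P4@[33:34]
i=35 'd': node 2→12 (fail-walked)  ** P5@[34:35]
i=36 'b': node 12→0 (fail-walked)
i=37 'd': node 0→11
i=38 'b': node 11→0 (fail-walked)
i=39 'd': node 0→11
i=40 'd': node 11→12  ** P5@[39:40]
i=41 'a': node 12→6 (fail-walked)  ** P1@[41:41]
i=42 'c': node 6→1 (fail-walked)
i=43 'c': node 1→1 (fail-walked)
i=44 'c': node 1→1 (fail-walked)
i=45 'b': node 1→0 (fail-walked)
i=46 'd': node 0→11
i=47 'd': node 11→12  ** P5@[46:47]
i=48 'b': node 12→0 (fail-walked)
i=49 'c': node 0→1
i=50 'd': node 1→2  ** P4@[49:50]
i=51 'c': node 2→3
i=52 'd': node 3→4  ** P4@[51:52]
i=53 'b': node 4→5  ** P0@[49:53]
i=54 'b': node 5→0 (fail-walked)

Matches: [[0,1],[3,4],[4,2],[7,5],[8,3],[8,5],[9,3],[9,5],[10,1],[13,4],[14,2],[18,4],[20,4],[21,0],[23,1],[26,4],[27,2],[29,4],[31,4],[32,0],[34,4],[35,5],[40,5],[41,1],[47,5],[50,4],[52,4],[53,0]]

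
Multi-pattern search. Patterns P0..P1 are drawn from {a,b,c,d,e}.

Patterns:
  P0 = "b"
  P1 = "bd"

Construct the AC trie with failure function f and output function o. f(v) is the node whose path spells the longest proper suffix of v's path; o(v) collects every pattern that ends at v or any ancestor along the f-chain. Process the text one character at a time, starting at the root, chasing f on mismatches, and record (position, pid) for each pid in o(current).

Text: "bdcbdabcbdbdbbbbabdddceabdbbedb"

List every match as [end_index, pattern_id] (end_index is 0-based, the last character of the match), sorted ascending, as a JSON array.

Build automaton:
Trie (insert patterns):
  n0 'ε': b→1
  n1 'b': d→2  ←P0
  n2 'bd': ·  ←P1

BFS fail/out derivation:
  fail(1) 'b': from fail(0)=0 chase 'b': 0 ⇒ 0;  out={0}∪out(0)={0}
  fail(2) 'bd': from fail(1)=0 chase 'd': 0 ⇒ 0;  out={1}∪out(0)={1}

Scan:
pos 0 'b': at 1  emit P0@[0:0]
pos 1 'd': at 2  emit P1@[0:1]
pos 2 'c': at 0 (fail-walked)
pos 3 'b': at 1  emit P0@[3:3]
pos 4 'd': at 2  emit P1@[3:4]
pos 5 'a': at 0 (fail-walked)
pos 6 'b': at 1  emit P0@[6:6]
pos 7 'c': at 0 (fail-walked)
pos 8 'b': at 1  emit P0@[8:8]
pos 9 'd': at 2  emit P1@[8:9]
pos 10 'b': at 1 (fail-walked)  emit P0@[10:10]
pos 11 'd': at 2  emit P1@[10:11]
pos 12 'b': at 1 (fail-walked)  emit P0@[12:12]
pos 13 'b': at 1 (fail-walked)  emit P0@[13:13]
pos 14 'b': at 1 (fail-walked)  emit P0@[14:14]
pos 15 'b': at 1 (fail-walked)  emit P0@[15:15]
pos 16 'a': at 0 (fail-walked)
pos 17 'b': at 1  emit P0@[17:17]
pos 18 'd': at 2  emit P1@[17:18]
pos 19 'd': at 0 (fail-walked)
pos 20 'd': at 0
pos 21 'c': at 0
pos 22 'e': at 0
pos 23 'a': at 0
pos 24 'b': at 1  emit P0@[24:24]
pos 25 'd': at 2  emit P1@[24:25]
pos 26 'b': at 1 (fail-walked)  emit P0@[26:26]
pos 27 'b': at 1 (fail-walked)  emit P0@[27:27]
pos 28 'e': at 0 (fail-walked)
pos 29 'd': at 0
pos 30 'b': at 1  emit P0@[30:30]

Matches: [[0,0],[1,1],[3,0],[4,1],[6,0],[8,0],[9,1],[10,0],[11,1],[12,0],[13,0],[14,0],[15,0],[17,0],[18,1],[24,0],[25,1],[26,0],[27,0],[30,0]]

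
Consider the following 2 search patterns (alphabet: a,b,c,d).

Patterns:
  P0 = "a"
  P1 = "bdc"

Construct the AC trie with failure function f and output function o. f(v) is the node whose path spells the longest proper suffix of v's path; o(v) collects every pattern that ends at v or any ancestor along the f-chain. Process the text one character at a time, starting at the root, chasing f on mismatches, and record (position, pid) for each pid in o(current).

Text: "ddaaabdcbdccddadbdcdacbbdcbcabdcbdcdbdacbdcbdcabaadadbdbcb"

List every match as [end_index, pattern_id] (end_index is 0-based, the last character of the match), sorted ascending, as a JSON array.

Construct AC machine:
Trie nodes:
  0='ε' goto a→1 b→2
  1='a' goto ·  [P0 ends]
  2='b' goto d→3
  3='bd' goto c→4
  4='bdc' goto ·  [P1 ends]

BFS fail/out derivation:
  fail(1) 'a': from fail(0)=0 chase 'a': 0 ⇒ 0;  out={0}∪out(0)={0}
  fail(2) 'b': from fail(0)=0 chase 'b': 0 ⇒ 0;  out=∅∪out(0)=∅
  fail(3) 'bd': from fail(2)=0 chase 'd': 0 ⇒ 0;  out=∅∪out(0)=∅
  fail(4) 'bdc': from fail(3)=0 chase 'c': 0 ⇒ 0;  out={1}∪out(0)={1}

Scan:
[0] read 'd'  n0⇒n0
[1] read 'd'  n0⇒n0
[2] read 'a'  n0⇒n1  emit P0@[2:2]
[3] read 'a'  n1⇒n1 (fail-walked)  emit P0@[3:3]
[4] read 'a'  n1⇒n1 (fail-walked)  emit P0@[4:4]
[5] read 'b'  n1⇒n2 (fail-walked)
[6] read 'd'  n2⇒n3
[7] read 'c'  n3⇒n4  emit P1@[5:7]
[8] read 'b'  n4⇒n2 (fail-walked)
[9] read 'd'  n2⇒n3
[10] read 'c'  n3⇒n4  emit P1@[8:10]
[11] read 'c'  n4⇒n0 (fail-walked)
[12] read 'd'  n0⇒n0
[13] read 'd'  n0⇒n0
[14] read 'a'  n0⇒n1  emit P0@[14:14]
[15] read 'd'  n1⇒n0 (fail-walked)
[16] read 'b'  n0⇒n2
[17] read 'd'  n2⇒n3
[18] read 'c'  n3⇒n4  emit P1@[16:18]
[19] read 'd'  n4⇒n0 (fail-walked)
[20] read 'a'  n0⇒n1  emit P0@[20:20]
[21] read 'c'  n1⇒n0 (fail-walked)
[22] read 'b'  n0⇒n2
[23] read 'b'  n2⇒n2 (fail-walked)
[24] read 'd'  n2⇒n3
[25] read 'c'  n3⇒n4  emit P1@[23:25]
[26] read 'b'  n4⇒n2 (fail-walked)
[27] read 'c'  n2⇒n0 (fail-walked)
[28] read 'a'  n0⇒n1  emit P0@[28:28]
[29] read 'b'  n1⇒n2 (fail-walked)
[30] read 'd'  n2⇒n3
[31] read 'c'  n3⇒n4  emit P1@[29:31]
[32] read 'b'  n4⇒n2 (fail-walked)
[33] read 'd'  n2⇒n3
[34] read 'c'  n3⇒n4  emit P1@[32:34]
[35] read 'd'  n4⇒n0 (fail-walked)
[36] read 'b'  n0⇒n2
[37] read 'd'  n2⇒n3
[38] read 'a'  n3⇒n1 (fail-walked)  emit P0@[38:38]
[39] read 'c'  n1⇒n0 (fail-walked)
[40] read 'b'  n0⇒n2
[41] read 'd'  n2⇒n3
[42] read 'c'  n3⇒n4  emit P1@[40:42]
[43] read 'b'  n4⇒n2 (fail-walked)
[44] read 'd'  n2⇒n3
[45] read 'c'  n3⇒n4  emit P1@[43:45]
[46] read 'a'  n4⇒n1 (fail-walked)  emit P0@[46:46]
[47] read 'b'  n1⇒n2 (fail-walked)
[48] read 'a'  n2⇒n1 (fail-walked)  emit P0@[48:48]
[49] read 'a'  n1⇒n1 (fail-walked)  emit P0@[49:49]
[50] read 'd'  n1⇒n0 (fail-walked)
[51] read 'a'  n0⇒n1  emit P0@[51:51]
[52] read 'd'  n1⇒n0 (fail-walked)
[53] read 'b'  n0⇒n2
[54] read 'd'  n2⇒n3
[55] read 'b'  n3⇒n2 (fail-walked)
[56] read 'c'  n2⇒n0 (fail-walked)
[57] read 'b'  n0⇒n2

Result: [[2,0],[3,0],[4,0],[7,1],[10,1],[14,0],[18,1],[20,0],[25,1],[28,0],[31,1],[34,1],[38,0],[42,1],[45,1],[46,0],[48,0],[49,0],[51,0]]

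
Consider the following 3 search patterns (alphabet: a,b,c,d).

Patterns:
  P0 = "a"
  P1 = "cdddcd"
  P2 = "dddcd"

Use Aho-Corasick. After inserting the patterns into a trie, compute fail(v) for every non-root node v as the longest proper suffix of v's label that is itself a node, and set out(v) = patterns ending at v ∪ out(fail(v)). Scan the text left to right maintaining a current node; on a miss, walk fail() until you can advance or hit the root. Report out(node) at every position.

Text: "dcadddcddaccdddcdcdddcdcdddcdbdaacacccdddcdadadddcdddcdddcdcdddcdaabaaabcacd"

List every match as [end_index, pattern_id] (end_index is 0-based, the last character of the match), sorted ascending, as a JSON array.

Construct AC machine:
Trie (insert patterns):
  n0 'ε': a→1 c→2 d→8
  n1 'a': ·  [P0 ends]
  n2 'c': d→3
  n3 'cd': d→4
  n4 'cdd': d→5
  n5 'cddd': c→6
  n6 'cdddc': d→7
  n7 'cdddcd': ·  [P1 ends]
  n8 'd': d→9
  n9 'dd': d→10
  n10 'ddd': c→11
  n11 'dddc': d→12
  n12 'dddcd': ·  [P2 ends]

BFS fail/out derivation:
  fail(1) 'a': from fail(0)=0 chase 'a': 0 ⇒ 0;  out={0}∪out(0)={0}
  fail(2) 'c': from fail(0)=0 chase 'c': 0 ⇒ 0;  out=∅∪out(0)=∅
  fail(8) 'd': from fail(0)=0 chase 'd': 0 ⇒ 0;  out=∅∪out(0)=∅
  fail(3) 'cd': from fail(2)=0 chase 'd': 0 ⇒ 8;  out=∅∪out(8)=∅
  fail(9) 'dd': from fail(8)=0 chase 'd': 0 ⇒ 8;  out=∅∪out(8)=∅
  fail(4) 'cdd': from fail(3)=8 chase 'd': 8 ⇒ 9;  out=∅∪out(9)=∅
  fail(10) 'ddd': from fail(9)=8 chase 'd': 8 ⇒ 9;  out=∅∪out(9)=∅
  fail(5) 'cddd': from fail(4)=9 chase 'd': 9 ⇒ 10;  out=∅∪out(10)=∅
  fail(11) 'dddc': from fail(10)=9 chase 'c': 9→8→0 ⇒ 2;  out=∅∪out(2)=∅
  fail(6) 'cdddc': from fail(5)=10 chase 'c': 10 ⇒ 11;  out=∅∪out(11)=∅
  fail(12) 'dddcd': from fail(11)=2 chase 'd': 2 ⇒ 3;  out={2}∪out(3)={2}
  fail(7) 'cdddcd': from fail(6)=11 chase 'd': 11 ⇒ 12;  out={1}∪out(12)={1,2}

Scan:
[0] read 'd'  n0⇒n8
[1] read 'c'  n8⇒n2 ·f
[2] read 'a'  n2⇒n1 ·f  → match P0@[2:2]
[3] read 'd'  n1⇒n8 ·f
[4] read 'd'  n8⇒n9
[5] read 'd'  n9⇒n10
[6] read 'c'  n10⇒n11
[7] read 'd'  n11⇒n12  → match P2@[3:7]
[8] read 'd'  n12⇒n4 ·f
[9] read 'a'  n4⇒n1 ·f  → match P0@[9:9]
[10] read 'c'  n1⇒n2 ·f
[11] read 'c'  n2⇒n2 ·f
[12] read 'd'  n2⇒n3
[13] read 'd'  n3⇒n4
[14] read 'd'  n4⇒n5
[15] read 'c'  n5⇒n6
[16] read 'd'  n6⇒n7  → match P1@[11:16],P2@[12:16]
[17] read 'c'  n7⇒n2 ·f
[18] read 'd'  n2⇒n3
[19] read 'd'  n3⇒n4
[20] read 'd'  n4⇒n5
[21] read 'c'  n5⇒n6
[22] read 'd'  n6⇒n7  → match P1@[17:22],P2@[18:22]
[23] read 'c'  n7⇒n2 ·f
[24] read 'd'  n2⇒n3
[25] read 'd'  n3⇒n4
[26] read 'd'  n4⇒n5
[27] read 'c'  n5⇒n6
[28] read 'd'  n6⇒n7  → match P1@[23:28],P2@[24:28]
[29] read 'b'  n7⇒n0 ·f
[30] read 'd'  n0⇒n8
[31] read 'a'  n8⇒n1 ·f  → match P0@[31:31]
[32] read 'a'  n1⇒n1 ·f  → match P0@[32:32]
[33] read 'c'  n1⇒n2 ·f
[34] read 'a'  n2⇒n1 ·f  → match P0@[34:34]
[35] read 'c'  n1⇒n2 ·f
[36] read 'c'  n2⇒n2 ·f
[37] read 'c'  n2⇒n2 ·f
[38] read 'd'  n2⇒n3
[39] read 'd'  n3⇒n4
[40] read 'd'  n4⇒n5
[41] read 'c'  n5⇒n6
[42] read 'd'  n6⇒n7  → match P1@[37:42],P2@[38:42]
[43] read 'a'  n7⇒n1 ·f  → match P0@[43:43]
[44] read 'd'  n1⇒n8 ·f
[45] read 'a'  n8⇒n1 ·f  → match P0@[45:45]
[46] read 'd'  n1⇒n8 ·f
[47] read 'd'  n8⇒n9
[48] read 'd'  n9⇒n10
[49] read 'c'  n10⇒n11
[50] read 'd'  n11⇒n12  → match P2@[46:50]
[51] read 'd'  n12⇒n4 ·f
[52] read 'd'  n4⇒n5
[53] read 'c'  n5⇒n6
[54] read 'd'  n6⇒n7  → match P1@[49:54],P2@[50:54]
[55] read 'd'  n7⇒n4 ·f
[56] read 'd'  n4⇒n5
[57] read 'c'  n5⇒n6
[58] read 'd'  n6⇒n7  → match P1@[53:58],P2@[54:58]
[59] read 'c'  n7⇒n2 ·f
[60] read 'd'  n2⇒n3
[61] read 'd'  n3⇒n4
[62] read 'd'  n4⇒n5
[63] read 'c'  n5⇒n6
[64] read 'd'  n6⇒n7  → match P1@[59:64],P2@[60:64]
[65] read 'a'  n7⇒n1 ·f  → match P0@[65:65]
[66] read 'a'  n1⇒n1 ·f  → match P0@[66:66]
[67] read 'b'  n1⇒n0 ·f
[68] read 'a'  n0⇒n1  → match P0@[68:68]
[69] read 'a'  n1⇒n1 ·f  → match P0@[69:69]
[70] read 'a'  n1⇒n1 ·f  → match P0@[70:70]
[71] read 'b'  n1⇒n0 ·f
[72] read 'c'  n0⇒n2
[73] read 'a'  n2⇒n1 ·f  → match P0@[73:73]
[74] read 'c'  n1⇒n2 ·f
[75] read 'd'  n2⇒n3

Result: [[2,0],[7,2],[9,0],[16,1],[16,2],[22,1],[22,2],[28,1],[28,2],[31,0],[32,0],[34,0],[42,1],[42,2],[43,0],[45,0],[50,2],[54,1],[54,2],[58,1],[58,2],[64,1],[64,2],[65,0],[66,0],[68,0],[69,0],[70,0],[73,0]]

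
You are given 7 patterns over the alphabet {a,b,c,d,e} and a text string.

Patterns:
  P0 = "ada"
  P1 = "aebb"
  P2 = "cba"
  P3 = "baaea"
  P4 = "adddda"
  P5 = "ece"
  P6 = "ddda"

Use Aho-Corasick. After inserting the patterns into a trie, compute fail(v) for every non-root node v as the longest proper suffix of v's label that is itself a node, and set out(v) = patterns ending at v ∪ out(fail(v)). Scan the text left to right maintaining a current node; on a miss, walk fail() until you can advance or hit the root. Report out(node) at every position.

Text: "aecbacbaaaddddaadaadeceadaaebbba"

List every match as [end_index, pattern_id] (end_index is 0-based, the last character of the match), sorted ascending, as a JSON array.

Build automaton:
Trie (insert patterns):
  n0 'ε': a→1 b→10 c→7 d→22 e→19
  n1 'a': d→2 e→4
  n2 'ad': a→3 d→15
  n3 'ada': ·  ←P0
  n4 'ae': b→5
  n5 'aeb': b→6
  n6 'aebb': ·  ←P1
  n7 'c': b→8
  n8 'cb': a→9
  n9 'cba': ·  ←P2
  n10 'b': a→11
  n11 'ba': a→12
  n12 'baa': e→13
  n13 'baae': a→14
  n14 'baaea': ·  ←P3
  n15 'add': d→16
  n16 'addd': d→17
  n17 'adddd': a→18
  n18 'adddda': ·  ←P4
  n19 'e': c→20
  n20 'ec': e→21
  n21 'ece': ·  ←P5
  n22 'd': d→23
  n23 'dd': d→24
  n24 'ddd': a→25
  n25 'ddda': ·  ←P6

BFS fail/out derivation:
  n1('a'): parent n0 fail=0; on 'a' 0 → fail=0;  out ∅∪∅=∅
  n7('c'): parent n0 fail=0; on 'c' 0 → fail=0;  out ∅∪∅=∅
  n10('b'): parent n0 fail=0; on 'b' 0 → fail=0;  out ∅∪∅=∅
  n19('e'): parent n0 fail=0; on 'e' 0 → fail=0;  out ∅∪∅=∅
  n22('d'): parent n0 fail=0; on 'd' 0 → fail=0;  out ∅∪∅=∅
  n2('ad'): parent n1 fail=0; on 'd' 0 → fail=22;  out ∅∪∅=∅
  n4('ae'): parent n1 fail=0; on 'e' 0 → fail=19;  out ∅∪∅=∅
  n8('cb'): parent n7 fail=0; on 'b' 0 → fail=10;  out ∅∪∅=∅
  n11('ba'): parent n10 fail=0; on 'a' 0 → fail=1;  out ∅∪∅=∅
  n20('ec'): parent n19 fail=0; on 'c' 0 → fail=7;  out ∅∪∅=∅
  n23('dd'): parent n22 fail=0; on 'd' 0 → fail=22;  out ∅∪∅=∅
  n3('ada'): parent n2 fail=22; on 'a' 22→0 → fail=1;  out {0}∪∅={0}
  n5('aeb'): parent n4 fail=19; on 'b' 19→0 → fail=10;  out ∅∪∅=∅
  n9('cba'): parent n8 fail=10; on 'a' 10 → fail=11;  out {2}∪∅={2}
  n12('baa'): parent n11 fail=1; on 'a' 1→0 → fail=1;  out ∅∪∅=∅
  n15('add'): parent n2 fail=22; on 'd' 22 → fail=23;  out ∅∪∅=∅
  n21('ece'): parent n20 fail=7; on 'e' 7→0 → fail=19;  out {5}∪∅={5}
  n24('ddd'): parent n23 fail=22; on 'd' 22 → fail=23;  out ∅∪∅=∅
  n6('aebb'): parent n5 fail=10; on 'b' 10→0 → fail=10;  out {1}∪∅={1}
  n13('baae'): parent n12 fail=1; on 'e' 1 → fail=4;  out ∅∪∅=∅
  n16('addd'): parent n15 fail=23; on 'd' 23 → fail=24;  out ∅∪∅=∅
  n25('ddda'): parent n24 fail=23; on 'a' 23→22→0 → fail=1;  out {6}∪∅={6}
  n14('baaea'): parent n13 fail=4; on 'a' 4→19→0 → fail=1;  out {3}∪∅={3}
  n17('adddd'): parent n16 fail=24; on 'd' 24→23 → fail=24;  out ∅∪∅=∅
  n18('adddda'): parent n17 fail=24; on 'a' 24 → fail=25;  out {4}∪{6}={4,6}

Run:
i=0 'a': node 0→1
i=1 'e': node 1→4
i=2 'c': node 4→20 (fail-walked)
i=3 'b': node 20→8 (fail-walked)
i=4 'a': node 8→9  ** P2@[2:4]
i=5 'c': node 9→7 (fail-walked)
i=6 'b': node 7→8
i=7 'a': node 8→9  ** P2@[5:7]
i=8 'a': node 9→12 (fail-walked)
i=9 'a': node 12→1 (fail-walked)
i=10 'd': node 1→2
i=11 'd': node 2→15
i=12 'd': node 15→16
i=13 'd': node 16→17
i=14 'a': node 17→18  ** P4@[9:14],P6@[11:14]
i=15 'a': node 18→1 (fail-walked)
i=16 'd': node 1→2
i=17 'a': node 2→3  ** P0@[15:17]
i=18 'a': node 3→1 (fail-walked)
i=19 'd': node 1→2
i=20 'e': node 2→19 (fail-walked)
i=21 'c': node 19→20
i=22 'e': node 20→21  ** P5@[20:22]
i=23 'a': node 21→1 (fail-walked)
i=24 'd': node 1→2
i=25 'a': node 2→3  ** P0@[23:25]
i=26 'a': node 3→1 (fail-walked)
i=27 'e': node 1→4
i=28 'b': node 4→5
i=29 'b': node 5→6  ** P1@[26:29]
i=30 'b': node 6→10 (fail-walked)
i=31 'a': node 10→11

Matches: [[4,2],[7,2],[14,4],[14,6],[17,0],[22,5],[25,0],[29,1]]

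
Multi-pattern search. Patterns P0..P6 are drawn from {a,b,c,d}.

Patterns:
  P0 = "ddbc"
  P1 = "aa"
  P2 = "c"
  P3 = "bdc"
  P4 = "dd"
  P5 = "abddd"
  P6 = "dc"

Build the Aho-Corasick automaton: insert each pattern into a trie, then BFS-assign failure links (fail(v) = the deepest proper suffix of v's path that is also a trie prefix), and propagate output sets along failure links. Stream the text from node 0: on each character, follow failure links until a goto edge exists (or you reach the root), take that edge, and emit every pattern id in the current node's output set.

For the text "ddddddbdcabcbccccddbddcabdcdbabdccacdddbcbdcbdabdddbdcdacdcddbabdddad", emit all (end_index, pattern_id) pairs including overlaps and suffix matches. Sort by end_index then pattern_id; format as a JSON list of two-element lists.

Build automaton:
Trie nodes:
  n0 'ε': a→5 b→8 c→7 d→1
  n1 'd': c→15 d→2
  n2 'dd': b→3  [P4 ends]
  n3 'ddb': c→4
  n4 'ddbc': ·  [P0 ends]
  n5 'a': a→6 b→11
  n6 'aa': ·  [P1 ends]
  n7 'c': ·  [P2 ends]
  n8 'b': d→9
  n9 'bd': c→10
  n10 'bdc': ·  [P3 ends]
  n11 'ab': d→12
  n12 'abd': d→13
  n13 'abdd': d→14
  n14 'abddd': ·  [P5 ends]
  n15 'dc': ·  [P6 ends]

BFS fail/out derivation:
  fail(1) 'd': from fail(0)=0 chase 'd': 0 ⇒ 0;  out=∅∪out(0)=∅
  fail(5) 'a': from fail(0)=0 chase 'a': 0 ⇒ 0;  out=∅∪out(0)=∅
  fail(7) 'c': from fail(0)=0 chase 'c': 0 ⇒ 0;  out={2}∪out(0)={2}
  fail(8) 'b': from fail(0)=0 chase 'b': 0 ⇒ 0;  out=∅∪out(0)=∅
  fail(2) 'dd': from fail(1)=0 chase 'd': 0 ⇒ 1;  out={4}∪out(1)={4}
  fail(6) 'aa': from fail(5)=0 chase 'a': 0 ⇒ 5;  out={1}∪out(5)={1}
  fail(9) 'bd': from fail(8)=0 chase 'd': 0 ⇒ 1;  out=∅∪out(1)=∅
  fail(11) 'ab': from fail(5)=0 chase 'b': 0 ⇒ 8;  out=∅∪out(8)=∅
  fail(15) 'dc': from fail(1)=0 chase 'c': 0 ⇒ 7;  out={6}∪out(7)={2,6}
  fail(3) 'ddb': from fail(2)=1 chase 'b': 1→0 ⇒ 8;  out=∅∪out(8)=∅
  fail(10) 'bdc': from fail(9)=1 chase 'c': 1 ⇒ 15;  out={3}∪out(15)={2,3,6}
  fail(12) 'abd': from fail(11)=8 chase 'd': 8 ⇒ 9;  out=∅∪out(9)=∅
  fail(4) 'ddbc': from fail(3)=8 chase 'c': 8→0 ⇒ 7;  out={0}∪out(7)={0,2}
  fail(13) 'abdd': from fail(12)=9 chase 'd': 9→1 ⇒ 2;  out=∅∪out(2)={4}
  fail(14) 'abddd': from fail(13)=2 chase 'd': 2→1 ⇒ 2;  out={5}∪out(2)={4,5}

Run:
pos 0 'd': at 1
pos 1 'd': at 2  → match P4@[0:1]
pos 2 'd': at 2 (fail-walked)  → match P4@[1:2]
pos 3 'd': at 2 (fail-walked)  → match P4@[2:3]
pos 4 'd': at 2 (fail-walked)  → match P4@[3:4]
pos 5 'd': at 2 (fail-walked)  → match P4@[4:5]
pos 6 'b': at 3
pos 7 'd': at 9 (fail-walked)
pos 8 'c': at 10  → match P2@[8:8],P3@[6:8],P6@[7:8]
pos 9 'a': at 5 (fail-walked)
pos 10 'b': at 11
pos 11 'c': at 7 (fail-walked)  → match P2@[11:11]
pos 12 'b': at 8 (fail-walked)
pos 13 'c': at 7 (fail-walked)  → match P2@[13:13]
pos 14 'c': at 7 (fail-walked)  → match P2@[14:14]
pos 15 'c': at 7 (fail-walked)  → match P2@[15:15]
pos 16 'c': at 7 (fail-walked)  → match P2@[16:16]
pos 17 'd': at 1 (fail-walked)
pos 18 'd': at 2  → match P4@[17:18]
pos 19 'b': at 3
pos 20 'd': at 9 (fail-walked)
pos 21 'd': at 2 (fail-walked)  → match P4@[20:21]
pos 22 'c': at 15 (fail-walked)  → match P2@[22:22],P6@[21:22]
pos 23 'a': at 5 (fail-walked)
pos 24 'b': at 11
pos 25 'd': at 12
pos 26 'c': at 10 (fail-walked)  → match P2@[26:26],P3@[24:26],P6@[25:26]
pos 27 'd': at 1 (fail-walked)
pos 28 'b': at 8 (fail-walked)
pos 29 'a': at 5 (fail-walked)
pos 30 'b': at 11
pos 31 'd': at 12
pos 32 'c': at 10 (fail-walked)  → match P2@[32:32],P3@[30:32],P6@[31:32]
pos 33 'c': at 7 (fail-walked)  → match P2@[33:33]
pos 34 'a': at 5 (fail-walked)
pos 35 'c': at 7 (fail-walked)  → match P2@[35:35]
pos 36 'd': at 1 (fail-walked)
pos 37 'd': at 2  → match P4@[36:37]
pos 38 'd': at 2 (fail-walked)  → match P4@[37:38]
pos 39 'b': at 3
pos 40 'c': at 4  → match P0@[37:40],P2@[40:40]
pos 41 'b': at 8 (fail-walked)
pos 42 'd': at 9
pos 43 'c': at 10  → match P2@[43:43],P3@[41:43],P6@[42:43]
pos 44 'b': at 8 (fail-walked)
pos 45 'd': at 9
pos 46 'a': at 5 (fail-walked)
pos 47 'b': at 11
pos 48 'd': at 12
pos 49 'd': at 13  → match P4@[48:49]
pos 50 'd': at 14  → match P4@[49:50],P5@[46:50]
pos 51 'b': at 3 (fail-walked)
pos 52 'd': at 9 (fail-walked)
pos 53 'c': at 10  → match P2@[53:53],P3@[51:53],P6@[52:53]
pos 54 'd': at 1 (fail-walked)
pos 55 'a': at 5 (fail-walked)
pos 56 'c': at 7 (fail-walked)  → match P2@[56:56]
pos 57 'd': at 1 (fail-walked)
pos 58 'c': at 15  → match P2@[58:58],P6@[57:58]
pos 59 'd': at 1 (fail-walked)
pos 60 'd': at 2  → match P4@[59:60]
pos 61 'b': at 3
pos 62 'a': at 5 (fail-walked)
pos 63 'b': at 11
pos 64 'd': at 12
pos 65 'd': at 13  → match P4@[64:65]
pos 66 'd': at 14  → match P4@[65:66],P5@[62:66]
pos 67 'a': at 5 (fail-walked)
pos 68 'd': at 1 (fail-walked)

All matches (sorted): [[1,4],[2,4],[3,4],[4,4],[5,4],[8,2],[8,3],[8,6],[11,2],[13,2],[14,2],[15,2],[16,2],[18,4],[21,4],[22,2],[22,6],[26,2],[26,3],[26,6],[32,2],[32,3],[32,6],[33,2],[35,2],[37,4],[38,4],[40,0],[40,2],[43,2],[43,3],[43,6],[49,4],[50,4],[50,5],[53,2],[53,3],[53,6],[56,2],[58,2],[58,6],[60,4],[65,4],[66,4],[66,5]]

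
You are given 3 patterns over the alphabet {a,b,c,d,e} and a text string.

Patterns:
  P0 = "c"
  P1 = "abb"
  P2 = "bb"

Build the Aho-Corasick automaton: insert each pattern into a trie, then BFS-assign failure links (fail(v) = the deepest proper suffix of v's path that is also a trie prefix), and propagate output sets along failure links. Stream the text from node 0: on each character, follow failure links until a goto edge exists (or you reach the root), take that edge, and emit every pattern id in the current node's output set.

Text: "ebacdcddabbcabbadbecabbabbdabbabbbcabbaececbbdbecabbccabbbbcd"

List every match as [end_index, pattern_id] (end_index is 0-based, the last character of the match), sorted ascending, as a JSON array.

Build automaton:
Trie (insert patterns):
  n0 'ε': a→2 b→5 c→1
  n1 'c': ·  [P0 ends]
  n2 'a': b→3
  n3 'ab': b→4
  n4 'abb': ·  [P1 ends]
  n5 'b': b→6
  n6 'bb': ·  [P2 ends]

Failure links (BFS by depth):
  fail(1) 'c': from fail(0)=0 chase 'c': 0 ⇒ 0;  out={0}∪out(0)={0}
  fail(2) 'a': from fail(0)=0 chase 'a': 0 ⇒ 0;  out=∅∪out(0)=∅
  fail(5) 'b': from fail(0)=0 chase 'b': 0 ⇒ 0;  out=∅∪out(0)=∅
  fail(3) 'ab': from fail(2)=0 chase 'b': 0 ⇒ 5;  out=∅∪out(5)=∅
  fail(6) 'bb': from fail(5)=0 chase 'b': 0 ⇒ 5;  out={2}∪out(5)={2}
  fail(4) 'abb': from fail(3)=5 chase 'b': 5 ⇒ 6;  out={1}∪out(6)={1,2}

Text stream:
i=0 'e': node 0→0
i=1 'b': node 0→5
i=2 'a': node 5→2 (fail-walked)
i=3 'c': node 2→1 (fail-walked)  emit P0@[3:3]
i=4 'd': node 1→0 (fail-walked)
i=5 'c': node 0→1  emit P0@[5:5]
i=6 'd': node 1→0 (fail-walked)
i=7 'd': node 0→0
i=8 'a': node 0→2
i=9 'b': node 2→3
i=10 'b': node 3→4  emit P1@[8:10],P2@[9:10]
i=11 'c': node 4→1 (fail-walked)  emit P0@[11:11]
i=12 'a': node 1→2 (fail-walked)
i=13 'b': node 2→3
i=14 'b': node 3→4  emit P1@[12:14],P2@[13:14]
i=15 'a': node 4→2 (fail-walked)
i=16 'd': node 2→0 (fail-walked)
i=17 'b': node 0→5
i=18 'e': node 5→0 (fail-walked)
i=19 'c': node 0→1  emit P0@[19:19]
i=20 'a': node 1→2 (fail-walked)
i=21 'b': node 2→3
i=22 'b': node 3→4  emit P1@[20:22],P2@[21:22]
i=23 'a': node 4→2 (fail-walked)
i=24 'b': node 2→3
i=25 'b': node 3→4  emit P1@[23:25],P2@[24:25]
i=26 'd': node 4→0 (fail-walked)
i=27 'a': node 0→2
i=28 'b': node 2→3
i=29 'b': node 3→4  emit P1@[27:29],P2@[28:29]
i=30 'a': node 4→2 (fail-walked)
i=31 'b': node 2→3
i=32 'b': node 3→4  emit P1@[30:32],P2@[31:32]
i=33 'b': node 4→6 (fail-walked)  emit P2@[32:33]
i=34 'c': node 6→1 (fail-walked)  emit P0@[34:34]
i=35 'a': node 1→2 (fail-walked)
i=36 'b': node 2→3
i=37 'b': node 3→4  emit P1@[35:37],P2@[36:37]
i=38 'a': node 4→2 (fail-walked)
i=39 'e': node 2→0 (fail-walked)
i=40 'c': node 0→1  emit P0@[40:40]
i=41 'e': node 1→0 (fail-walked)
i=42 'c': node 0→1  emit P0@[42:42]
i=43 'b': node 1→5 (fail-walked)
i=44 'b': node 5→6  emit P2@[43:44]
i=45 'd': node 6→0 (fail-walked)
i=46 'b': node 0→5
i=47 'e': node 5→0 (fail-walked)
i=48 'c': node 0→1  emit P0@[48:48]
i=49 'a': node 1→2 (fail-walked)
i=50 'b': node 2→3
i=51 'b': node 3→4  emit P1@[49:51],P2@[50:51]
i=52 'c': node 4→1 (fail-walked)  emit P0@[52:52]
i=53 'c': node 1→1 (fail-walked)  emit P0@[53:53]
i=54 'a': node 1→2 (fail-walked)
i=55 'b': node 2→3
i=56 'b': node 3→4  emit P1@[54:56],P2@[55:56]
i=57 'b': node 4→6 (fail-walked)  emit P2@[56:57]
i=58 'b': node 6→6 (fail-walked)  emit P2@[57:58]
i=59 'c': node 6→1 (fail-walked)  emit P0@[59:59]
i=60 'd': node 1→0 (fail-walked)

Result: [[3,0],[5,0],[10,1],[10,2],[11,0],[14,1],[14,2],[19,0],[22,1],[22,2],[25,1],[25,2],[29,1],[29,2],[32,1],[32,2],[33,2],[34,0],[37,1],[37,2],[40,0],[42,0],[44,2],[48,0],[51,1],[51,2],[52,0],[53,0],[56,1],[56,2],[57,2],[58,2],[59,0]]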